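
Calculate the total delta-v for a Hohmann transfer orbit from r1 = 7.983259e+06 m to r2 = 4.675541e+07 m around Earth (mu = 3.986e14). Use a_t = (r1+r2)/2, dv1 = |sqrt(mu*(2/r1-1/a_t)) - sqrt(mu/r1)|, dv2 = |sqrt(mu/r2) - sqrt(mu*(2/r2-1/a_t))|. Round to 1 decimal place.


Step 1: Transfer semi-major axis a_t = (7.983259e+06 + 4.675541e+07) / 2 = 2.736933e+07 m
Step 2: v1 (circular at r1) = sqrt(mu/r1) = 7066.08 m/s
Step 3: v_t1 = sqrt(mu*(2/r1 - 1/a_t)) = 9235.54 m/s
Step 4: dv1 = |9235.54 - 7066.08| = 2169.46 m/s
Step 5: v2 (circular at r2) = 2919.8 m/s, v_t2 = 1576.92 m/s
Step 6: dv2 = |2919.8 - 1576.92| = 1342.87 m/s
Step 7: Total delta-v = 2169.46 + 1342.87 = 3512.3 m/s

3512.3


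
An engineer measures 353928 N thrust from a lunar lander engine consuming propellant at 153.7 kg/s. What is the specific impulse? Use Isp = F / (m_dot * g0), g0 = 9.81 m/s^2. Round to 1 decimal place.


Step 1: m_dot * g0 = 153.7 * 9.81 = 1507.8
Step 2: Isp = 353928 / 1507.8 = 234.7 s

234.7


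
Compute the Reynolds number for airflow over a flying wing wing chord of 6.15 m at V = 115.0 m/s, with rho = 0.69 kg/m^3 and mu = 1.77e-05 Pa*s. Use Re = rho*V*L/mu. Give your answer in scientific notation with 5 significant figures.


Step 1: Numerator = rho * V * L = 0.69 * 115.0 * 6.15 = 488.0025
Step 2: Re = 488.0025 / 1.77e-05
Step 3: Re = 2.7571e+07

2.7571e+07


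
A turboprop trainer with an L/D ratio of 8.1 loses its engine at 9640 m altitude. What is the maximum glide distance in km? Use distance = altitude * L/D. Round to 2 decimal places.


Step 1: Glide distance = altitude * L/D = 9640 * 8.1 = 78084.0 m
Step 2: Convert to km: 78084.0 / 1000 = 78.08 km

78.08


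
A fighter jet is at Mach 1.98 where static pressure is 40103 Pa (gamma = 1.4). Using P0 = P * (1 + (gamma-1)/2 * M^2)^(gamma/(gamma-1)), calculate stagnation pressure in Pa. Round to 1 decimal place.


Step 1: (gamma-1)/2 * M^2 = 0.2 * 3.9204 = 0.78408
Step 2: 1 + 0.78408 = 1.78408
Step 3: Exponent gamma/(gamma-1) = 3.5
Step 4: P0 = 40103 * 1.78408^3.5 = 304177.4 Pa

304177.4


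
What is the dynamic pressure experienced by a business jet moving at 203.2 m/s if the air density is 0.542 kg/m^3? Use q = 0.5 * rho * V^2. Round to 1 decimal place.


Step 1: V^2 = 203.2^2 = 41290.24
Step 2: q = 0.5 * 0.542 * 41290.24
Step 3: q = 11189.7 Pa

11189.7


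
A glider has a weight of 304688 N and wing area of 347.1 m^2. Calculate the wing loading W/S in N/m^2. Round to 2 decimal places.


Step 1: Wing loading = W / S = 304688 / 347.1
Step 2: Wing loading = 877.81 N/m^2

877.81


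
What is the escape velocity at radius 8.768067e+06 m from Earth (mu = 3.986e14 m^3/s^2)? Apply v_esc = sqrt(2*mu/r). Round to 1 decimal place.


Step 1: 2*mu/r = 2 * 3.986e14 / 8.768067e+06 = 90920838.0821
Step 2: v_esc = sqrt(90920838.0821) = 9535.2 m/s

9535.2


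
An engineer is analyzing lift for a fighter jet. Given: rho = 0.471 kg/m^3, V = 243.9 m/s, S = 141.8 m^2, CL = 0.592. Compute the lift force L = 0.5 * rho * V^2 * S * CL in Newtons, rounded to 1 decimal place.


Step 1: Calculate dynamic pressure q = 0.5 * 0.471 * 243.9^2 = 0.5 * 0.471 * 59487.21 = 14009.238 Pa
Step 2: Multiply by wing area and lift coefficient: L = 14009.238 * 141.8 * 0.592
Step 3: L = 1986509.942 * 0.592 = 1176013.9 N

1176013.9


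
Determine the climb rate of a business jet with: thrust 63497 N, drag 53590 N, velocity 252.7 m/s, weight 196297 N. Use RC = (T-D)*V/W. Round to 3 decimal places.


Step 1: Excess thrust = T - D = 63497 - 53590 = 9907 N
Step 2: Excess power = 9907 * 252.7 = 2503498.9 W
Step 3: RC = 2503498.9 / 196297 = 12.754 m/s

12.754


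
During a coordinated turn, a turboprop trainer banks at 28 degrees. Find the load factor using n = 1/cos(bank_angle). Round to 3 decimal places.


Step 1: Convert 28 degrees to radians = 0.488692
Step 2: cos(28 deg) = 0.882948
Step 3: n = 1 / 0.882948 = 1.133

1.133


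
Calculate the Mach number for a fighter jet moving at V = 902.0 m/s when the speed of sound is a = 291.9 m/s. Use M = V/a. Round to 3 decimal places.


Step 1: M = V / a = 902.0 / 291.9
Step 2: M = 3.090

3.090


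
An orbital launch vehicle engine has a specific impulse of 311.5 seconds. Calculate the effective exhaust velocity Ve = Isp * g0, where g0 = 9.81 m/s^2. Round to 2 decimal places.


Step 1: Ve = Isp * g0 = 311.5 * 9.81
Step 2: Ve = 3055.82 m/s

3055.82


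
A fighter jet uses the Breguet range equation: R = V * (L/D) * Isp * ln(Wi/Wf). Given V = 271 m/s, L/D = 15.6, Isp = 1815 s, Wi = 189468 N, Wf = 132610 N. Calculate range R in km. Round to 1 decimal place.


Step 1: Coefficient = V * (L/D) * Isp = 271 * 15.6 * 1815 = 7673094.0 m
Step 2: Wi/Wf = 189468 / 132610 = 1.428761
Step 3: ln(1.428761) = 0.356808
Step 4: R = 7673094.0 * 0.356808 = 2737818.7 m = 2737.8 km

2737.8


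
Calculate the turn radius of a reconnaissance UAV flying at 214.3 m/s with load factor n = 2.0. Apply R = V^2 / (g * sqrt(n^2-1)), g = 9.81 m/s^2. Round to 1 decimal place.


Step 1: V^2 = 214.3^2 = 45924.49
Step 2: n^2 - 1 = 2.0^2 - 1 = 3.0
Step 3: sqrt(3.0) = 1.732051
Step 4: R = 45924.49 / (9.81 * 1.732051) = 2702.8 m

2702.8


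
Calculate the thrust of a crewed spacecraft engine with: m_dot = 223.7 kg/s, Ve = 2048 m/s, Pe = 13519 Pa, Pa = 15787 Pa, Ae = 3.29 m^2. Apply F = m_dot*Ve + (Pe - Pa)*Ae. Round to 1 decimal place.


Step 1: Momentum thrust = m_dot * Ve = 223.7 * 2048 = 458137.6 N
Step 2: Pressure thrust = (Pe - Pa) * Ae = (13519 - 15787) * 3.29 = -7461.72 N
Step 3: Total thrust F = 458137.6 + -7461.72 = 450675.9 N

450675.9


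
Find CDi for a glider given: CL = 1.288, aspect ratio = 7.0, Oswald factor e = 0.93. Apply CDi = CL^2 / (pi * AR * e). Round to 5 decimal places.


Step 1: CL^2 = 1.288^2 = 1.658944
Step 2: pi * AR * e = 3.14159 * 7.0 * 0.93 = 20.451768
Step 3: CDi = 1.658944 / 20.451768 = 0.08111

0.08111


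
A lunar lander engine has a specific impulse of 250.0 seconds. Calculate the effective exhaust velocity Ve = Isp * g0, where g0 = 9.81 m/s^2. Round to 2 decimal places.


Step 1: Ve = Isp * g0 = 250.0 * 9.81
Step 2: Ve = 2452.50 m/s

2452.50


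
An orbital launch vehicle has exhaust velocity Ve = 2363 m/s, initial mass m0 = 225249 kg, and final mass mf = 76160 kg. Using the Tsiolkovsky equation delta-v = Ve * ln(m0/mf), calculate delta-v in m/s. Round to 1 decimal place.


Step 1: Mass ratio m0/mf = 225249 / 76160 = 2.957576
Step 2: ln(2.957576) = 1.08437
Step 3: delta-v = 2363 * 1.08437 = 2562.4 m/s

2562.4


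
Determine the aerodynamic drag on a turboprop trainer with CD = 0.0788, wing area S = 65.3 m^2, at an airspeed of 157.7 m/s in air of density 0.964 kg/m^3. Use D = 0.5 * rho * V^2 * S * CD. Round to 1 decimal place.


Step 1: Dynamic pressure q = 0.5 * 0.964 * 157.7^2 = 11986.9978 Pa
Step 2: Drag D = q * S * CD = 11986.9978 * 65.3 * 0.0788
Step 3: D = 61680.8 N

61680.8


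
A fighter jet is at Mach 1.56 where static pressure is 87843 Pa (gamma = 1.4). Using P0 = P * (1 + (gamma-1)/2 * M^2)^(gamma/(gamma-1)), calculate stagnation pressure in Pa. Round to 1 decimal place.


Step 1: (gamma-1)/2 * M^2 = 0.2 * 2.4336 = 0.48672
Step 2: 1 + 0.48672 = 1.48672
Step 3: Exponent gamma/(gamma-1) = 3.5
Step 4: P0 = 87843 * 1.48672^3.5 = 351973.0 Pa

351973.0


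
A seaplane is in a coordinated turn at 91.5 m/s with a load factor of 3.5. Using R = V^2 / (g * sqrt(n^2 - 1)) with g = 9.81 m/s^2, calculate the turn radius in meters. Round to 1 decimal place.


Step 1: V^2 = 91.5^2 = 8372.25
Step 2: n^2 - 1 = 3.5^2 - 1 = 11.25
Step 3: sqrt(11.25) = 3.354102
Step 4: R = 8372.25 / (9.81 * 3.354102) = 254.4 m

254.4


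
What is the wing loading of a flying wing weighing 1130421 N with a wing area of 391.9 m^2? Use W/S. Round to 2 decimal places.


Step 1: Wing loading = W / S = 1130421 / 391.9
Step 2: Wing loading = 2884.46 N/m^2

2884.46


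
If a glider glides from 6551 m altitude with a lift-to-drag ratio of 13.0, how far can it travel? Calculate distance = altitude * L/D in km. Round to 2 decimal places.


Step 1: Glide distance = altitude * L/D = 6551 * 13.0 = 85163.0 m
Step 2: Convert to km: 85163.0 / 1000 = 85.16 km

85.16


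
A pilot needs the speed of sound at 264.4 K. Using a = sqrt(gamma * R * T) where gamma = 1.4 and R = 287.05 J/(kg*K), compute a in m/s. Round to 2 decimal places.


Step 1: gamma * R * T = 1.4 * 287.05 * 264.4 = 106254.428
Step 2: a = sqrt(106254.428) = 325.97 m/s

325.97


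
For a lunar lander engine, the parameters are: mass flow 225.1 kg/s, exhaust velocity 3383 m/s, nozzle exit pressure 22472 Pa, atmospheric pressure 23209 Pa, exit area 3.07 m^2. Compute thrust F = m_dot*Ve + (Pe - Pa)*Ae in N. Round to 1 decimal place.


Step 1: Momentum thrust = m_dot * Ve = 225.1 * 3383 = 761513.3 N
Step 2: Pressure thrust = (Pe - Pa) * Ae = (22472 - 23209) * 3.07 = -2262.59 N
Step 3: Total thrust F = 761513.3 + -2262.59 = 759250.7 N

759250.7


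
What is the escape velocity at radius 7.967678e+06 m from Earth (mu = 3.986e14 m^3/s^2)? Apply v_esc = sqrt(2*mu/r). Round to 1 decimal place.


Step 1: 2*mu/r = 2 * 3.986e14 / 7.967678e+06 = 100054244.16
Step 2: v_esc = sqrt(100054244.16) = 10002.7 m/s

10002.7


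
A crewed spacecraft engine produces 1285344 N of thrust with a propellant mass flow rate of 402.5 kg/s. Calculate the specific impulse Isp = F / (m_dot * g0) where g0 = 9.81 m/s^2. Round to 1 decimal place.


Step 1: m_dot * g0 = 402.5 * 9.81 = 3948.53
Step 2: Isp = 1285344 / 3948.53 = 325.5 s

325.5


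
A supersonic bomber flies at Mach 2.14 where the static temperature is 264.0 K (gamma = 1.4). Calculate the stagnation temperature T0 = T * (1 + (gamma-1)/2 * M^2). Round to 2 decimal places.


Step 1: (gamma-1)/2 = 0.2
Step 2: M^2 = 4.5796
Step 3: 1 + 0.2 * 4.5796 = 1.91592
Step 4: T0 = 264.0 * 1.91592 = 505.80 K

505.80


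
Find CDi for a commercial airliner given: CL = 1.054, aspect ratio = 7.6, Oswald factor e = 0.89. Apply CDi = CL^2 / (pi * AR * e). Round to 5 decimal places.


Step 1: CL^2 = 1.054^2 = 1.110916
Step 2: pi * AR * e = 3.14159 * 7.6 * 0.89 = 21.249733
Step 3: CDi = 1.110916 / 21.249733 = 0.05228

0.05228


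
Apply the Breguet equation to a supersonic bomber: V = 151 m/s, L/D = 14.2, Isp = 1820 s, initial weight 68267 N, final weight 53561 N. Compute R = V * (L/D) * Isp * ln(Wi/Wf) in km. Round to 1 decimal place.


Step 1: Coefficient = V * (L/D) * Isp = 151 * 14.2 * 1820 = 3902444.0 m
Step 2: Wi/Wf = 68267 / 53561 = 1.274565
Step 3: ln(1.274565) = 0.242605
Step 4: R = 3902444.0 * 0.242605 = 946753.6 m = 946.8 km

946.8


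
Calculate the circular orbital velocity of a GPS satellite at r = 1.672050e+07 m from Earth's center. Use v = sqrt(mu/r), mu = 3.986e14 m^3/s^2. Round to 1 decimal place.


Step 1: mu / r = 3.986e14 / 1.672050e+07 = 23839000.0299
Step 2: v = sqrt(23839000.0299) = 4882.5 m/s

4882.5


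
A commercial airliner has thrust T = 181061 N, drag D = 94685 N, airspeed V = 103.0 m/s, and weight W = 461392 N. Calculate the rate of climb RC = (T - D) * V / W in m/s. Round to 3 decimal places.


Step 1: Excess thrust = T - D = 181061 - 94685 = 86376 N
Step 2: Excess power = 86376 * 103.0 = 8896728.0 W
Step 3: RC = 8896728.0 / 461392 = 19.282 m/s

19.282


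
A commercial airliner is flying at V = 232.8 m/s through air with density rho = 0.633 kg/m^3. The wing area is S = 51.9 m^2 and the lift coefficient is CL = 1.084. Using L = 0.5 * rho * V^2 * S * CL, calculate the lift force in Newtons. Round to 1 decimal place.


Step 1: Calculate dynamic pressure q = 0.5 * 0.633 * 232.8^2 = 0.5 * 0.633 * 54195.84 = 17152.9834 Pa
Step 2: Multiply by wing area and lift coefficient: L = 17152.9834 * 51.9 * 1.084
Step 3: L = 890239.8364 * 1.084 = 965020.0 N

965020.0


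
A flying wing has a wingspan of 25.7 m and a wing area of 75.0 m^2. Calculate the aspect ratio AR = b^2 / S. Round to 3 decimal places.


Step 1: b^2 = 25.7^2 = 660.49
Step 2: AR = 660.49 / 75.0 = 8.807

8.807


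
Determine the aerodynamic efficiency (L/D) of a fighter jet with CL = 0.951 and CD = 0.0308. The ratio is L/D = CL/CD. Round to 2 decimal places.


Step 1: L/D = CL / CD = 0.951 / 0.0308
Step 2: L/D = 30.88

30.88


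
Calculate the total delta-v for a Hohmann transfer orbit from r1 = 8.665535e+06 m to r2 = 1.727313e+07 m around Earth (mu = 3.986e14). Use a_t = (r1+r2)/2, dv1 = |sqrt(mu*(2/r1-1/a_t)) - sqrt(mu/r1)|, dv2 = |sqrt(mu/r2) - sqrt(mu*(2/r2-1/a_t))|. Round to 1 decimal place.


Step 1: Transfer semi-major axis a_t = (8.665535e+06 + 1.727313e+07) / 2 = 1.296933e+07 m
Step 2: v1 (circular at r1) = sqrt(mu/r1) = 6782.21 m/s
Step 3: v_t1 = sqrt(mu*(2/r1 - 1/a_t)) = 7827.04 m/s
Step 4: dv1 = |7827.04 - 6782.21| = 1044.84 m/s
Step 5: v2 (circular at r2) = 4803.78 m/s, v_t2 = 3926.65 m/s
Step 6: dv2 = |4803.78 - 3926.65| = 877.13 m/s
Step 7: Total delta-v = 1044.84 + 877.13 = 1922.0 m/s

1922.0


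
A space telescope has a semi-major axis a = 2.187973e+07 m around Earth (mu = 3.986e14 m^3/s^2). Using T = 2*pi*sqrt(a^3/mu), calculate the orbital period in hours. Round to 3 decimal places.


Step 1: a^3 / mu = 1.047432e+22 / 3.986e14 = 2.627777e+07
Step 2: sqrt(2.627777e+07) = 5126.1852 s
Step 3: T = 2*pi * 5126.1852 = 32208.77 s
Step 4: T in hours = 32208.77 / 3600 = 8.947 hours

8.947


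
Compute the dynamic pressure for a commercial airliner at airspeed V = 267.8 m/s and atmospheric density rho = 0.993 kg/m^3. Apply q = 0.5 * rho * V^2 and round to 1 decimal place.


Step 1: V^2 = 267.8^2 = 71716.84
Step 2: q = 0.5 * 0.993 * 71716.84
Step 3: q = 35607.4 Pa

35607.4


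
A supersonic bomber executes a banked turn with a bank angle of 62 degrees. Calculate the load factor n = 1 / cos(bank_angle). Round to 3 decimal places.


Step 1: Convert 62 degrees to radians = 1.082104
Step 2: cos(62 deg) = 0.469472
Step 3: n = 1 / 0.469472 = 2.130

2.130


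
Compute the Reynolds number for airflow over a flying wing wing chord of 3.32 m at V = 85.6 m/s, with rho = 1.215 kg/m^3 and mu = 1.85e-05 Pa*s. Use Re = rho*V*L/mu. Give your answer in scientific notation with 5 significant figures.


Step 1: Numerator = rho * V * L = 1.215 * 85.6 * 3.32 = 345.29328
Step 2: Re = 345.29328 / 1.85e-05
Step 3: Re = 1.8665e+07

1.8665e+07


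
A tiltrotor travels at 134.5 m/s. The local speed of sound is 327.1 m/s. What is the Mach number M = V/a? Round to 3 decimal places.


Step 1: M = V / a = 134.5 / 327.1
Step 2: M = 0.411

0.411


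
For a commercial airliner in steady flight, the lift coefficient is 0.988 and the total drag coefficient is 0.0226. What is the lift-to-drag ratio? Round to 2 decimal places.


Step 1: L/D = CL / CD = 0.988 / 0.0226
Step 2: L/D = 43.72

43.72


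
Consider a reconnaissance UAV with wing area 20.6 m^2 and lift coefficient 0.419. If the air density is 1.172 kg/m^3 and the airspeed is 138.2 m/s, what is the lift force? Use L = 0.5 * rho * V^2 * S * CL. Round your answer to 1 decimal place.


Step 1: Calculate dynamic pressure q = 0.5 * 1.172 * 138.2^2 = 0.5 * 1.172 * 19099.24 = 11192.1546 Pa
Step 2: Multiply by wing area and lift coefficient: L = 11192.1546 * 20.6 * 0.419
Step 3: L = 230558.3856 * 0.419 = 96604.0 N

96604.0


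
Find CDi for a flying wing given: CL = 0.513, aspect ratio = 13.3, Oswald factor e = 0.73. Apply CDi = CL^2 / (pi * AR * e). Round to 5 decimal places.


Step 1: CL^2 = 0.513^2 = 0.263169
Step 2: pi * AR * e = 3.14159 * 13.3 * 0.73 = 30.501723
Step 3: CDi = 0.263169 / 30.501723 = 0.00863

0.00863


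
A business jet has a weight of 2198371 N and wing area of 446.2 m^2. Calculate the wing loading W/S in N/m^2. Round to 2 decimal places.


Step 1: Wing loading = W / S = 2198371 / 446.2
Step 2: Wing loading = 4926.87 N/m^2

4926.87


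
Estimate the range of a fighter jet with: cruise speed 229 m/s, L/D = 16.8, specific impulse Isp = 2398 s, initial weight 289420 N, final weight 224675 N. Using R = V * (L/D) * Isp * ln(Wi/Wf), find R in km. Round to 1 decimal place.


Step 1: Coefficient = V * (L/D) * Isp = 229 * 16.8 * 2398 = 9225585.6 m
Step 2: Wi/Wf = 289420 / 224675 = 1.288172
Step 3: ln(1.288172) = 0.253224
Step 4: R = 9225585.6 * 0.253224 = 2336139.8 m = 2336.1 km

2336.1


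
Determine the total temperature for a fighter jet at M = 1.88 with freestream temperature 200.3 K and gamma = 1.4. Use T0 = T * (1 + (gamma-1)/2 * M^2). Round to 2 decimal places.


Step 1: (gamma-1)/2 = 0.2
Step 2: M^2 = 3.5344
Step 3: 1 + 0.2 * 3.5344 = 1.70688
Step 4: T0 = 200.3 * 1.70688 = 341.89 K

341.89


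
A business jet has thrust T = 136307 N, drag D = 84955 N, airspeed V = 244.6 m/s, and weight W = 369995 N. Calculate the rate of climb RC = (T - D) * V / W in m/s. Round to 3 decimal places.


Step 1: Excess thrust = T - D = 136307 - 84955 = 51352 N
Step 2: Excess power = 51352 * 244.6 = 12560699.2 W
Step 3: RC = 12560699.2 / 369995 = 33.948 m/s

33.948


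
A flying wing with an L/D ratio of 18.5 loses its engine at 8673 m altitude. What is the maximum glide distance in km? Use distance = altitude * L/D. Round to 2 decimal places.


Step 1: Glide distance = altitude * L/D = 8673 * 18.5 = 160450.5 m
Step 2: Convert to km: 160450.5 / 1000 = 160.45 km

160.45


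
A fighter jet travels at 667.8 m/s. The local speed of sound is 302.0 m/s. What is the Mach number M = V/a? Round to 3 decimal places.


Step 1: M = V / a = 667.8 / 302.0
Step 2: M = 2.211

2.211


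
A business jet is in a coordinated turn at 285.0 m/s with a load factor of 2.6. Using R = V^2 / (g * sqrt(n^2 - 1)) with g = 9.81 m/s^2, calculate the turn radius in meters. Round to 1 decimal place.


Step 1: V^2 = 285.0^2 = 81225.0
Step 2: n^2 - 1 = 2.6^2 - 1 = 5.76
Step 3: sqrt(5.76) = 2.4
Step 4: R = 81225.0 / (9.81 * 2.4) = 3449.9 m

3449.9


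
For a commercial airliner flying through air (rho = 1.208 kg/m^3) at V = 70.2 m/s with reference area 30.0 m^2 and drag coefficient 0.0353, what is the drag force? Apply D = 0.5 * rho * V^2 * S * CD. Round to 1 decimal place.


Step 1: Dynamic pressure q = 0.5 * 1.208 * 70.2^2 = 2976.5362 Pa
Step 2: Drag D = q * S * CD = 2976.5362 * 30.0 * 0.0353
Step 3: D = 3152.2 N

3152.2


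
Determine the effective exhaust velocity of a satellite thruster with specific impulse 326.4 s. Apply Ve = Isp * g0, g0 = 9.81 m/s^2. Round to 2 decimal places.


Step 1: Ve = Isp * g0 = 326.4 * 9.81
Step 2: Ve = 3201.98 m/s

3201.98


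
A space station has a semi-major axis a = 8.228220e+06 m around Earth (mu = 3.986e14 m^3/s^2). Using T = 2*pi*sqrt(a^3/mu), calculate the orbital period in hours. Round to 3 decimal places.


Step 1: a^3 / mu = 5.570802e+20 / 3.986e14 = 1.397592e+06
Step 2: sqrt(1.397592e+06) = 1182.1979 s
Step 3: T = 2*pi * 1182.1979 = 7427.97 s
Step 4: T in hours = 7427.97 / 3600 = 2.063 hours

2.063


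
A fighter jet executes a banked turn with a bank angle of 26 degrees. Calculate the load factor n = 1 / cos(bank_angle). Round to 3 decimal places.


Step 1: Convert 26 degrees to radians = 0.453786
Step 2: cos(26 deg) = 0.898794
Step 3: n = 1 / 0.898794 = 1.113

1.113


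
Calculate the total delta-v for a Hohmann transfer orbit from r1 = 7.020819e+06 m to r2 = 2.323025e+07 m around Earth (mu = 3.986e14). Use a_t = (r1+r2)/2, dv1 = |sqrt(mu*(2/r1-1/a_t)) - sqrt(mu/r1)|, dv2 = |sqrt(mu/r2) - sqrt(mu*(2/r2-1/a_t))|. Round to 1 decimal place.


Step 1: Transfer semi-major axis a_t = (7.020819e+06 + 2.323025e+07) / 2 = 1.512553e+07 m
Step 2: v1 (circular at r1) = sqrt(mu/r1) = 7534.85 m/s
Step 3: v_t1 = sqrt(mu*(2/r1 - 1/a_t)) = 9337.84 m/s
Step 4: dv1 = |9337.84 - 7534.85| = 1802.99 m/s
Step 5: v2 (circular at r2) = 4142.3 m/s, v_t2 = 2822.15 m/s
Step 6: dv2 = |4142.3 - 2822.15| = 1320.15 m/s
Step 7: Total delta-v = 1802.99 + 1320.15 = 3123.1 m/s

3123.1


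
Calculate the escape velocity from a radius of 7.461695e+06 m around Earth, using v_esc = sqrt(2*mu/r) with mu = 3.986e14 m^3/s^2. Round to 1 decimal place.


Step 1: 2*mu/r = 2 * 3.986e14 / 7.461695e+06 = 106838995.6974
Step 2: v_esc = sqrt(106838995.6974) = 10336.3 m/s

10336.3


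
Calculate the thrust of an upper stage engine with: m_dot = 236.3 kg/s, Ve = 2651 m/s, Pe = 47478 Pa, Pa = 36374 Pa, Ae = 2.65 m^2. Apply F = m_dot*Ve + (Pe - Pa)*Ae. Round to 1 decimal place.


Step 1: Momentum thrust = m_dot * Ve = 236.3 * 2651 = 626431.3 N
Step 2: Pressure thrust = (Pe - Pa) * Ae = (47478 - 36374) * 2.65 = 29425.60 N
Step 3: Total thrust F = 626431.3 + 29425.60 = 655856.9 N

655856.9


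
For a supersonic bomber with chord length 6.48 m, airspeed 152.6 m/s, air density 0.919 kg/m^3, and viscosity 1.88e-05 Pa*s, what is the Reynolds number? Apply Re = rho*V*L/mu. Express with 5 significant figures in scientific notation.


Step 1: Numerator = rho * V * L = 0.919 * 152.6 * 6.48 = 908.751312
Step 2: Re = 908.751312 / 1.88e-05
Step 3: Re = 4.8338e+07

4.8338e+07


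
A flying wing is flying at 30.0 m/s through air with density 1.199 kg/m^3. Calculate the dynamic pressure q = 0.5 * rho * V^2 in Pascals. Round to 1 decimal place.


Step 1: V^2 = 30.0^2 = 900.0
Step 2: q = 0.5 * 1.199 * 900.0
Step 3: q = 539.6 Pa

539.6


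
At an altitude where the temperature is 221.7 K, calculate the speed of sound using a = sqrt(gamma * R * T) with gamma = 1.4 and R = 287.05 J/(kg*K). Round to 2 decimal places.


Step 1: gamma * R * T = 1.4 * 287.05 * 221.7 = 89094.579
Step 2: a = sqrt(89094.579) = 298.49 m/s

298.49


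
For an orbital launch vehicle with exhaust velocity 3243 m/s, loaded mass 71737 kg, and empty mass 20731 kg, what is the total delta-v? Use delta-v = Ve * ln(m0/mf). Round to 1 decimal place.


Step 1: Mass ratio m0/mf = 71737 / 20731 = 3.460373
Step 2: ln(3.460373) = 1.241376
Step 3: delta-v = 3243 * 1.241376 = 4025.8 m/s

4025.8


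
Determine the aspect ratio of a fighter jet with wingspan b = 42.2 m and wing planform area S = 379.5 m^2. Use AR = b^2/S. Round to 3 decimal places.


Step 1: b^2 = 42.2^2 = 1780.84
Step 2: AR = 1780.84 / 379.5 = 4.693

4.693


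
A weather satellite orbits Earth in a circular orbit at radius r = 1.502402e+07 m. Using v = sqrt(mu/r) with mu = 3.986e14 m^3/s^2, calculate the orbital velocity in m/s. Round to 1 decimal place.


Step 1: mu / r = 3.986e14 / 1.502402e+07 = 26530848.6011
Step 2: v = sqrt(26530848.6011) = 5150.8 m/s

5150.8


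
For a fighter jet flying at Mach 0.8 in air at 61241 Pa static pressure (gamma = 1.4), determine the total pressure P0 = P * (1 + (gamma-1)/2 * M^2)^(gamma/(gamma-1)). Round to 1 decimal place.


Step 1: (gamma-1)/2 * M^2 = 0.2 * 0.64 = 0.128
Step 2: 1 + 0.128 = 1.128
Step 3: Exponent gamma/(gamma-1) = 3.5
Step 4: P0 = 61241 * 1.128^3.5 = 93352.1 Pa

93352.1


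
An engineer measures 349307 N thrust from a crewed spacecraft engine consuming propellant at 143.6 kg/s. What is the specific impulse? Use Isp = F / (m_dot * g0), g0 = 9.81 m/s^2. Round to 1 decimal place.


Step 1: m_dot * g0 = 143.6 * 9.81 = 1408.72
Step 2: Isp = 349307 / 1408.72 = 248.0 s

248.0


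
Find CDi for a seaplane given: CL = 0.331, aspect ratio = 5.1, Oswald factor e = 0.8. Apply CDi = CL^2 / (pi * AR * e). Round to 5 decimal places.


Step 1: CL^2 = 0.331^2 = 0.109561
Step 2: pi * AR * e = 3.14159 * 5.1 * 0.8 = 12.817698
Step 3: CDi = 0.109561 / 12.817698 = 0.00855

0.00855


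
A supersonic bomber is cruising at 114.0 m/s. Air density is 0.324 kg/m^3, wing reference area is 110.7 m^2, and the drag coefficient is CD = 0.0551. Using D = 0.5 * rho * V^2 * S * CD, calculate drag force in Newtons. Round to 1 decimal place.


Step 1: Dynamic pressure q = 0.5 * 0.324 * 114.0^2 = 2105.352 Pa
Step 2: Drag D = q * S * CD = 2105.352 * 110.7 * 0.0551
Step 3: D = 12841.7 N

12841.7


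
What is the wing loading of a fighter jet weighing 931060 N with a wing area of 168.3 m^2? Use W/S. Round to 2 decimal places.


Step 1: Wing loading = W / S = 931060 / 168.3
Step 2: Wing loading = 5532.14 N/m^2

5532.14


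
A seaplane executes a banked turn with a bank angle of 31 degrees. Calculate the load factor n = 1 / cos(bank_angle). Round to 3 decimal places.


Step 1: Convert 31 degrees to radians = 0.541052
Step 2: cos(31 deg) = 0.857167
Step 3: n = 1 / 0.857167 = 1.167

1.167


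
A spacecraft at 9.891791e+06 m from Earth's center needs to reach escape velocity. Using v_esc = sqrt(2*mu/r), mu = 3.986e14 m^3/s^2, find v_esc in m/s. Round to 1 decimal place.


Step 1: 2*mu/r = 2 * 3.986e14 / 9.891791e+06 = 80592078.8258
Step 2: v_esc = sqrt(80592078.8258) = 8977.3 m/s

8977.3


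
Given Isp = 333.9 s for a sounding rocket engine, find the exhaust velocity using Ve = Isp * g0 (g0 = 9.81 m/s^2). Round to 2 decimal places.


Step 1: Ve = Isp * g0 = 333.9 * 9.81
Step 2: Ve = 3275.56 m/s

3275.56


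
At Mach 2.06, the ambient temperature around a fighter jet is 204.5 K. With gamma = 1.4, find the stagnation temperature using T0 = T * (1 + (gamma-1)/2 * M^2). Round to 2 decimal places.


Step 1: (gamma-1)/2 = 0.2
Step 2: M^2 = 4.2436
Step 3: 1 + 0.2 * 4.2436 = 1.84872
Step 4: T0 = 204.5 * 1.84872 = 378.06 K

378.06


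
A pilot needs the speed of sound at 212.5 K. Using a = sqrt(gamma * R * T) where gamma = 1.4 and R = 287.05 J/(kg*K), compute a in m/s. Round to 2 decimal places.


Step 1: gamma * R * T = 1.4 * 287.05 * 212.5 = 85397.375
Step 2: a = sqrt(85397.375) = 292.23 m/s

292.23


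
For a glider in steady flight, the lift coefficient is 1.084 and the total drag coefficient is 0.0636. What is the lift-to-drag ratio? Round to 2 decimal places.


Step 1: L/D = CL / CD = 1.084 / 0.0636
Step 2: L/D = 17.04

17.04


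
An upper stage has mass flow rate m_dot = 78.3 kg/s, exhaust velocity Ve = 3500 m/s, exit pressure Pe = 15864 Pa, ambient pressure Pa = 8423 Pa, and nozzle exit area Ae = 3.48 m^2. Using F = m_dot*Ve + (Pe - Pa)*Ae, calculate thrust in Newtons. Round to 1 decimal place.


Step 1: Momentum thrust = m_dot * Ve = 78.3 * 3500 = 274050.0 N
Step 2: Pressure thrust = (Pe - Pa) * Ae = (15864 - 8423) * 3.48 = 25894.68 N
Step 3: Total thrust F = 274050.0 + 25894.68 = 299944.7 N

299944.7


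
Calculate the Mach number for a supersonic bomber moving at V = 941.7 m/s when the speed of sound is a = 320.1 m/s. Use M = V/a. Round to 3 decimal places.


Step 1: M = V / a = 941.7 / 320.1
Step 2: M = 2.942

2.942


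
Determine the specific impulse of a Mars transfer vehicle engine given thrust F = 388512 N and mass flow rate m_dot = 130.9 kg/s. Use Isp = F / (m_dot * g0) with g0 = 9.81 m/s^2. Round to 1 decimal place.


Step 1: m_dot * g0 = 130.9 * 9.81 = 1284.13
Step 2: Isp = 388512 / 1284.13 = 302.5 s

302.5


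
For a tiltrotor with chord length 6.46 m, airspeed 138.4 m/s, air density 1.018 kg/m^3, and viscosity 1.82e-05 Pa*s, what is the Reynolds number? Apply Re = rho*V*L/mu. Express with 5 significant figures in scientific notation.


Step 1: Numerator = rho * V * L = 1.018 * 138.4 * 6.46 = 910.157152
Step 2: Re = 910.157152 / 1.82e-05
Step 3: Re = 5.0009e+07

5.0009e+07


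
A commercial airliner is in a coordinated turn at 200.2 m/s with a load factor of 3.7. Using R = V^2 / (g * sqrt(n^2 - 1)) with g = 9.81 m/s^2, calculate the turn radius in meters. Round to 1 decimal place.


Step 1: V^2 = 200.2^2 = 40080.04
Step 2: n^2 - 1 = 3.7^2 - 1 = 12.69
Step 3: sqrt(12.69) = 3.562303
Step 4: R = 40080.04 / (9.81 * 3.562303) = 1146.9 m

1146.9


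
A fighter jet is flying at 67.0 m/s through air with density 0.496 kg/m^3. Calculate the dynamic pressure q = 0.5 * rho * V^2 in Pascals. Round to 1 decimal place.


Step 1: V^2 = 67.0^2 = 4489.0
Step 2: q = 0.5 * 0.496 * 4489.0
Step 3: q = 1113.3 Pa

1113.3


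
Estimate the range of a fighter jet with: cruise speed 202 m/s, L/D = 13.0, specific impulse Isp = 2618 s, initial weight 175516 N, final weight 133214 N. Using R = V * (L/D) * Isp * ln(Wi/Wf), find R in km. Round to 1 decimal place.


Step 1: Coefficient = V * (L/D) * Isp = 202 * 13.0 * 2618 = 6874868.0 m
Step 2: Wi/Wf = 175516 / 133214 = 1.317549
Step 3: ln(1.317549) = 0.275773
Step 4: R = 6874868.0 * 0.275773 = 1895905.4 m = 1895.9 km

1895.9


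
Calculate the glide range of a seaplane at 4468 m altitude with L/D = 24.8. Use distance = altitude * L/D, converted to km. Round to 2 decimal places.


Step 1: Glide distance = altitude * L/D = 4468 * 24.8 = 110806.4 m
Step 2: Convert to km: 110806.4 / 1000 = 110.81 km

110.81


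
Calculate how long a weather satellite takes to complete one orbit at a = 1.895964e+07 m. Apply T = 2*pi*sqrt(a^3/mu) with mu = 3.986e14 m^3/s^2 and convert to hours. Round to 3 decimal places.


Step 1: a^3 / mu = 6.815383e+21 / 3.986e14 = 1.709830e+07
Step 2: sqrt(1.709830e+07) = 4135.0092 s
Step 3: T = 2*pi * 4135.0092 = 25981.03 s
Step 4: T in hours = 25981.03 / 3600 = 7.217 hours

7.217


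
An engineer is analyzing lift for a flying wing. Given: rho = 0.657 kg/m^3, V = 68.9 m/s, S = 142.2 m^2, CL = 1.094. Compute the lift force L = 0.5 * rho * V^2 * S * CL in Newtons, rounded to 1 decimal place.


Step 1: Calculate dynamic pressure q = 0.5 * 0.657 * 68.9^2 = 0.5 * 0.657 * 4747.21 = 1559.4585 Pa
Step 2: Multiply by wing area and lift coefficient: L = 1559.4585 * 142.2 * 1.094
Step 3: L = 221754.9966 * 1.094 = 242600.0 N

242600.0


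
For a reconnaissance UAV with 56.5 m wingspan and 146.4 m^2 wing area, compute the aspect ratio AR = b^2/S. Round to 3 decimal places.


Step 1: b^2 = 56.5^2 = 3192.25
Step 2: AR = 3192.25 / 146.4 = 21.805

21.805


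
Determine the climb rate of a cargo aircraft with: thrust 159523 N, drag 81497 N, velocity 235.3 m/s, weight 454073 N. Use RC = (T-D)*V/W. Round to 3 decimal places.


Step 1: Excess thrust = T - D = 159523 - 81497 = 78026 N
Step 2: Excess power = 78026 * 235.3 = 18359517.8 W
Step 3: RC = 18359517.8 / 454073 = 40.433 m/s

40.433


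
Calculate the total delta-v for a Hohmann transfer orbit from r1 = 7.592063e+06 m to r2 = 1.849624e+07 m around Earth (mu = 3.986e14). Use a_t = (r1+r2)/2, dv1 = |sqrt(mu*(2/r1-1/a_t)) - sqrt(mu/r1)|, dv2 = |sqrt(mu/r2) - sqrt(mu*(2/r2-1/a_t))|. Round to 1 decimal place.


Step 1: Transfer semi-major axis a_t = (7.592063e+06 + 1.849624e+07) / 2 = 1.304415e+07 m
Step 2: v1 (circular at r1) = sqrt(mu/r1) = 7245.84 m/s
Step 3: v_t1 = sqrt(mu*(2/r1 - 1/a_t)) = 8628.25 m/s
Step 4: dv1 = |8628.25 - 7245.84| = 1382.41 m/s
Step 5: v2 (circular at r2) = 4642.23 m/s, v_t2 = 3541.6 m/s
Step 6: dv2 = |4642.23 - 3541.6| = 1100.64 m/s
Step 7: Total delta-v = 1382.41 + 1100.64 = 2483.0 m/s

2483.0


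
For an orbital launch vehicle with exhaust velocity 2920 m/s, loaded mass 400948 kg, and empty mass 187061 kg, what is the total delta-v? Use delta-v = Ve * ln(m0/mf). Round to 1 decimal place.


Step 1: Mass ratio m0/mf = 400948 / 187061 = 2.143408
Step 2: ln(2.143408) = 0.762397
Step 3: delta-v = 2920 * 0.762397 = 2226.2 m/s

2226.2


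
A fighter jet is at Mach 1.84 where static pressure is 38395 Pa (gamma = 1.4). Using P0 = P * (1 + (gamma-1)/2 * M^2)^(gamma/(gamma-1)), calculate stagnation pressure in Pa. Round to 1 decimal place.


Step 1: (gamma-1)/2 * M^2 = 0.2 * 3.3856 = 0.67712
Step 2: 1 + 0.67712 = 1.67712
Step 3: Exponent gamma/(gamma-1) = 3.5
Step 4: P0 = 38395 * 1.67712^3.5 = 234557.4 Pa

234557.4


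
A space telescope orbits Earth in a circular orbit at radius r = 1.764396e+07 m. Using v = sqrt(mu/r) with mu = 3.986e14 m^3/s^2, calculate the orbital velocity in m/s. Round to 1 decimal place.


Step 1: mu / r = 3.986e14 / 1.764396e+07 = 22591300.3657
Step 2: v = sqrt(22591300.3657) = 4753.0 m/s

4753.0


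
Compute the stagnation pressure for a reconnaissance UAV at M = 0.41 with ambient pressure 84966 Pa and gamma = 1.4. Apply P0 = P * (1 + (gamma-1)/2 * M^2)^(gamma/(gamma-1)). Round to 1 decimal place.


Step 1: (gamma-1)/2 * M^2 = 0.2 * 0.1681 = 0.03362
Step 2: 1 + 0.03362 = 1.03362
Step 3: Exponent gamma/(gamma-1) = 3.5
Step 4: P0 = 84966 * 1.03362^3.5 = 95391.2 Pa

95391.2


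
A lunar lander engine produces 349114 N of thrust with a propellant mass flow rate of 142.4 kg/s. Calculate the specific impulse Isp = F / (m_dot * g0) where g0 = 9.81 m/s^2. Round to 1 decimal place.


Step 1: m_dot * g0 = 142.4 * 9.81 = 1396.94
Step 2: Isp = 349114 / 1396.94 = 249.9 s

249.9


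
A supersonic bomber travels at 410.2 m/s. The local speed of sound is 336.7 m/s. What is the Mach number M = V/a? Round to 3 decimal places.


Step 1: M = V / a = 410.2 / 336.7
Step 2: M = 1.218

1.218


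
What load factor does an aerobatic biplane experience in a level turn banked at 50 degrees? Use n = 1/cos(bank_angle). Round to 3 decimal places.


Step 1: Convert 50 degrees to radians = 0.872665
Step 2: cos(50 deg) = 0.642788
Step 3: n = 1 / 0.642788 = 1.556

1.556


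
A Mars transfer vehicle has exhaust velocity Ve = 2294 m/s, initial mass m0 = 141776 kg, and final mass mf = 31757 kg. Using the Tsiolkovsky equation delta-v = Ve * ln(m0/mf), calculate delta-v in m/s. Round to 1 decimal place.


Step 1: Mass ratio m0/mf = 141776 / 31757 = 4.464402
Step 2: ln(4.464402) = 1.496135
Step 3: delta-v = 2294 * 1.496135 = 3432.1 m/s

3432.1


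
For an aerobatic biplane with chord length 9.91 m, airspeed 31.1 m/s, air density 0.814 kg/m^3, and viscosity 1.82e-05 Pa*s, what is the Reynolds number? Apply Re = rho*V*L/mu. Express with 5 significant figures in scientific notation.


Step 1: Numerator = rho * V * L = 0.814 * 31.1 * 9.91 = 250.875614
Step 2: Re = 250.875614 / 1.82e-05
Step 3: Re = 1.3784e+07

1.3784e+07


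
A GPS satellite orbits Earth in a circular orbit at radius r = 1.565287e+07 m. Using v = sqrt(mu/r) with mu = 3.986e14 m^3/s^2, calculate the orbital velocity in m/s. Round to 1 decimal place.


Step 1: mu / r = 3.986e14 / 1.565287e+07 = 25464978.6269
Step 2: v = sqrt(25464978.6269) = 5046.3 m/s

5046.3


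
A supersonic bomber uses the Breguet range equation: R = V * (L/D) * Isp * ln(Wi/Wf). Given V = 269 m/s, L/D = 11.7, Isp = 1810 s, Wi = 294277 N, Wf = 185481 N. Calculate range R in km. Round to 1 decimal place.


Step 1: Coefficient = V * (L/D) * Isp = 269 * 11.7 * 1810 = 5696613.0 m
Step 2: Wi/Wf = 294277 / 185481 = 1.586561
Step 3: ln(1.586561) = 0.461569
Step 4: R = 5696613.0 * 0.461569 = 2629380.2 m = 2629.4 km

2629.4


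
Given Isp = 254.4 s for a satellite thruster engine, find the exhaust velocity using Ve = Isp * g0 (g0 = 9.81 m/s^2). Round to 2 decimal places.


Step 1: Ve = Isp * g0 = 254.4 * 9.81
Step 2: Ve = 2495.66 m/s

2495.66


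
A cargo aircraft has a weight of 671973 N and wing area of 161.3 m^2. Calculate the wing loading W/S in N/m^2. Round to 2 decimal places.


Step 1: Wing loading = W / S = 671973 / 161.3
Step 2: Wing loading = 4165.98 N/m^2

4165.98


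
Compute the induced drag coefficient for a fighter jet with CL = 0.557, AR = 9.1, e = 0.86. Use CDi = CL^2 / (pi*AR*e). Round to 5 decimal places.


Step 1: CL^2 = 0.557^2 = 0.310249
Step 2: pi * AR * e = 3.14159 * 9.1 * 0.86 = 24.586104
Step 3: CDi = 0.310249 / 24.586104 = 0.01262

0.01262


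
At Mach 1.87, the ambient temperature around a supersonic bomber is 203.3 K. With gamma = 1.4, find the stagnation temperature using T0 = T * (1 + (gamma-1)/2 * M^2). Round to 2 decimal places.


Step 1: (gamma-1)/2 = 0.2
Step 2: M^2 = 3.4969
Step 3: 1 + 0.2 * 3.4969 = 1.69938
Step 4: T0 = 203.3 * 1.69938 = 345.48 K

345.48


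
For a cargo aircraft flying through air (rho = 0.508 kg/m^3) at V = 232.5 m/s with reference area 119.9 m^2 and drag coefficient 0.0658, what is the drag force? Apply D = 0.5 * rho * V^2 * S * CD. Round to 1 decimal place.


Step 1: Dynamic pressure q = 0.5 * 0.508 * 232.5^2 = 13730.2875 Pa
Step 2: Drag D = q * S * CD = 13730.2875 * 119.9 * 0.0658
Step 3: D = 108324.0 N

108324.0


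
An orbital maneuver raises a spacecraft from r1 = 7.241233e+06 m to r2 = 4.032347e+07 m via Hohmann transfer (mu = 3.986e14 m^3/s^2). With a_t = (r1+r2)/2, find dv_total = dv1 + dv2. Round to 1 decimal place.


Step 1: Transfer semi-major axis a_t = (7.241233e+06 + 4.032347e+07) / 2 = 2.378235e+07 m
Step 2: v1 (circular at r1) = sqrt(mu/r1) = 7419.29 m/s
Step 3: v_t1 = sqrt(mu*(2/r1 - 1/a_t)) = 9660.82 m/s
Step 4: dv1 = |9660.82 - 7419.29| = 2241.53 m/s
Step 5: v2 (circular at r2) = 3144.05 m/s, v_t2 = 1734.88 m/s
Step 6: dv2 = |3144.05 - 1734.88| = 1409.18 m/s
Step 7: Total delta-v = 2241.53 + 1409.18 = 3650.7 m/s

3650.7


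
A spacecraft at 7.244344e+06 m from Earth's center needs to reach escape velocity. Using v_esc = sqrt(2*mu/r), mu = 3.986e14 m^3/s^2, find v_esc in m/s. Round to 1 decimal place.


Step 1: 2*mu/r = 2 * 3.986e14 / 7.244344e+06 = 110044470.5552
Step 2: v_esc = sqrt(110044470.5552) = 10490.2 m/s

10490.2


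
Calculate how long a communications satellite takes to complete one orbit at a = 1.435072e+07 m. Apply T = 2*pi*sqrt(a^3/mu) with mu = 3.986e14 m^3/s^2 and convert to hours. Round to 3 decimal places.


Step 1: a^3 / mu = 2.955433e+21 / 3.986e14 = 7.414533e+06
Step 2: sqrt(7.414533e+06) = 2722.9639 s
Step 3: T = 2*pi * 2722.9639 = 17108.89 s
Step 4: T in hours = 17108.89 / 3600 = 4.752 hours

4.752


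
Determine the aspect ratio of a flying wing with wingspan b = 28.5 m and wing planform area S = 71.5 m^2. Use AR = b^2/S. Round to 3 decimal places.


Step 1: b^2 = 28.5^2 = 812.25
Step 2: AR = 812.25 / 71.5 = 11.360

11.360


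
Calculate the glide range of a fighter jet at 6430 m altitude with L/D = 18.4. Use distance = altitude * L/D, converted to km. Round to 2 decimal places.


Step 1: Glide distance = altitude * L/D = 6430 * 18.4 = 118312.0 m
Step 2: Convert to km: 118312.0 / 1000 = 118.31 km

118.31


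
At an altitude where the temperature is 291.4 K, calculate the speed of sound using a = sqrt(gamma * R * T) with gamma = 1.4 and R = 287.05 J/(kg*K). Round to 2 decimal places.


Step 1: gamma * R * T = 1.4 * 287.05 * 291.4 = 117104.918
Step 2: a = sqrt(117104.918) = 342.21 m/s

342.21


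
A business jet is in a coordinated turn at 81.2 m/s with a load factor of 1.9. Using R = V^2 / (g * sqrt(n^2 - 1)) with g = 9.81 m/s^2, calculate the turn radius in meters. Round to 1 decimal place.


Step 1: V^2 = 81.2^2 = 6593.44
Step 2: n^2 - 1 = 1.9^2 - 1 = 2.61
Step 3: sqrt(2.61) = 1.615549
Step 4: R = 6593.44 / (9.81 * 1.615549) = 416.0 m

416.0


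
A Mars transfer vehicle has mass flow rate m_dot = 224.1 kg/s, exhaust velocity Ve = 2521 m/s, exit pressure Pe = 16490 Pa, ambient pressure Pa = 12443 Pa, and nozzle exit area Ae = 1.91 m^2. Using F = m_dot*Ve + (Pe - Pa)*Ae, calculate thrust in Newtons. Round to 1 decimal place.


Step 1: Momentum thrust = m_dot * Ve = 224.1 * 2521 = 564956.1 N
Step 2: Pressure thrust = (Pe - Pa) * Ae = (16490 - 12443) * 1.91 = 7729.77 N
Step 3: Total thrust F = 564956.1 + 7729.77 = 572685.9 N

572685.9


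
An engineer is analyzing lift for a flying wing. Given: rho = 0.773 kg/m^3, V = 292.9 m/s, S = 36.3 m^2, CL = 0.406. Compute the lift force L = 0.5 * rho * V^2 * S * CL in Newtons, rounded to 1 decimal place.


Step 1: Calculate dynamic pressure q = 0.5 * 0.773 * 292.9^2 = 0.5 * 0.773 * 85790.41 = 33157.9935 Pa
Step 2: Multiply by wing area and lift coefficient: L = 33157.9935 * 36.3 * 0.406
Step 3: L = 1203635.1628 * 0.406 = 488675.9 N

488675.9


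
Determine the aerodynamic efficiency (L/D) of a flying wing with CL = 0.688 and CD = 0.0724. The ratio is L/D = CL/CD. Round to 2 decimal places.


Step 1: L/D = CL / CD = 0.688 / 0.0724
Step 2: L/D = 9.50

9.50


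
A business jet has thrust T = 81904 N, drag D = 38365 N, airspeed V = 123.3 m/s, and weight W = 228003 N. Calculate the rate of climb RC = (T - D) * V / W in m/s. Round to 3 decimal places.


Step 1: Excess thrust = T - D = 81904 - 38365 = 43539 N
Step 2: Excess power = 43539 * 123.3 = 5368358.7 W
Step 3: RC = 5368358.7 / 228003 = 23.545 m/s

23.545


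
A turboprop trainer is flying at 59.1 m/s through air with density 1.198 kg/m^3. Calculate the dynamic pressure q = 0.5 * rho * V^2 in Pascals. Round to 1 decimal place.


Step 1: V^2 = 59.1^2 = 3492.81
Step 2: q = 0.5 * 1.198 * 3492.81
Step 3: q = 2092.2 Pa

2092.2
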